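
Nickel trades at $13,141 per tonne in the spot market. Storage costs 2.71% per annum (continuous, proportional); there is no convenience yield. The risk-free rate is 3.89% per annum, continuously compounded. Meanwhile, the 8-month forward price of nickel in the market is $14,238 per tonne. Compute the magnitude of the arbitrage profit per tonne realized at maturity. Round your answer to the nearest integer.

$506 per tonne

Fair forward: F* = S·e^(carry·T), with carry = (r + u) = 0.0389 + 0.0271 = 0.0660
F* = 13141 · e^(0.0660 × 8/12) = 13141 · e^0.044000 = 13141 × 1.044982 = $13732.1085
Market $14238 > fair $13732.1085: forward overpriced → cash-and-carry (buy spot, short the forward).
At maturity, profit = |F_mkt − F*| = |14238 − 13732.1085| = $506 per tonne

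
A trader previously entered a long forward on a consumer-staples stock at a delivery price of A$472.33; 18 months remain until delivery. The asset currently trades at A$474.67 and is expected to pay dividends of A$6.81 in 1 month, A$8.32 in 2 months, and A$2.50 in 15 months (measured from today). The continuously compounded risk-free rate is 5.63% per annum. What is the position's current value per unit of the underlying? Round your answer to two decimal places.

A$23.24

PV(remaining dividends) I = 6.81·e^(−0.0563·1/12) + 8.32·e^(−0.0563·2/12) + 2.50·e^(−0.0563·15/12) = 17.3505
Current forward F = (S − I)·e^(rT) = (474.67 − 17.3505)·e^(0.0563·18/12) = 457.3195 × 1.088118 = 497.6176
Value (long) = (F − K)·e^(−rT) = (497.6176 − 472.33) × 0.919018 = 23.2398
Value = A$23.24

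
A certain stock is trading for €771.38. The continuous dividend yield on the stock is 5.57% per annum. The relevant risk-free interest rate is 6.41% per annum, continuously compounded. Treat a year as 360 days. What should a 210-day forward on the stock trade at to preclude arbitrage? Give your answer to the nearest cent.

F = S·e^((r − q)T) = 771.38 · e^((0.0641 − 0.0557) × 210/360)
= 771.38 · e^0.004900 = 771.38 × 1.004912
F = €775.17

€775.17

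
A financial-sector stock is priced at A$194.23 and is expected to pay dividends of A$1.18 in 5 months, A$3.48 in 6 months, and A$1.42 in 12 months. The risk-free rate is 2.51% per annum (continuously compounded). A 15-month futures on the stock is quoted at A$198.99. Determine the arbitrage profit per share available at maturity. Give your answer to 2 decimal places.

PV(dividends) I = 1.18·e^(−0.0251·5/12) + 3.48·e^(−0.0251·6/12) + 1.42·e^(−0.0251·12/12) = 5.9891
Fair futures F* = (S − I)·e^(rT) = (194.23 − 5.9891)·e^0.031375 = 188.2409 × 1.031872 = 194.2405
Market A$198.99 > fair 194.2405: forward overpriced → cash-and-carry (borrow at r, buy the stock and collect the dividends, short the forward).
Profit at T = |F_mkt − F*| = |198.99 − 194.2405| = A$4.75 per share

A$4.75 per share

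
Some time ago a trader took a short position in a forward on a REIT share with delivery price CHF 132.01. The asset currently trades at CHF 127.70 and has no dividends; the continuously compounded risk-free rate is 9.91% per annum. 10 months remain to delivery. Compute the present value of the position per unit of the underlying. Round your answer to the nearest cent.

Current fair forward for the remaining 10 months: F = S·e^(r·T), r = 0.0991
F = 127.70 · e^(0.0991 × 10/12) = 127.70 × 1.086089 = 138.6936
Value of long forward = (F − K)·e^(−rT) = (138.6936 − 132.01) · e^(−0.0991·10/12)
= 6.6836 × 0.920735 = 6.15
Short position value = −(long value) = -CHF 6.15

-CHF 6.15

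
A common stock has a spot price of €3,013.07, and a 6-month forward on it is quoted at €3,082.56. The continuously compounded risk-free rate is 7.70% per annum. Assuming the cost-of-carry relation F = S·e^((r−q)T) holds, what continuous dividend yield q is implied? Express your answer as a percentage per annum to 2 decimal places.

3.14%

From F = S·e^((r−q)T): (r − q) = ln(F/S)/T
ln(3082.56/3013.07) = ln(1.023063) = 0.022801
(r − q) = 0.022801 / (6/12) = 0.045602
q = r − ln(F/S)/T = 0.0770 − 0.045602 = 0.031398
q = 3.14%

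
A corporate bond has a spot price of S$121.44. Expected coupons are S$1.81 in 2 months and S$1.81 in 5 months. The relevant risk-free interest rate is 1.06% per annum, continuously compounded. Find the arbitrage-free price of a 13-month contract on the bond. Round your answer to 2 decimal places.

S$119.19

PV(coupons) I = 1.81·e^(−0.0106·2/12) + 1.81·e^(−0.0106·5/12)
I = 1.8068 + 1.8020 = 3.6088
F = (S − I)·e^(rT) = (121.44 − 3.6088) · e^(0.0106·13/12)
= 117.8312 · e^0.011483 = 117.8312 × 1.011549 = S$119.19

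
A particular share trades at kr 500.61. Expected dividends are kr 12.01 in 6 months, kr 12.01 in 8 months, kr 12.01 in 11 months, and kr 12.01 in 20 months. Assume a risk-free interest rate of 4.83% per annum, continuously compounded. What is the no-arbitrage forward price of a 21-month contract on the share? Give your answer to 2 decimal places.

kr 494.79

PV(dividends) I = 12.01·e^(−0.0483·6/12) + 12.01·e^(−0.0483·8/12) + 12.01·e^(−0.0483·11/12) + 12.01·e^(−0.0483·20/12)
I = 11.7234 + 11.6294 + 11.4899 + 11.0811 = 45.9238
F = (S − I)·e^(rT) = (500.61 − 45.9238) · e^(0.0483·21/12)
= 454.6862 · e^0.084525 = 454.6862 × 1.088200 = kr 494.79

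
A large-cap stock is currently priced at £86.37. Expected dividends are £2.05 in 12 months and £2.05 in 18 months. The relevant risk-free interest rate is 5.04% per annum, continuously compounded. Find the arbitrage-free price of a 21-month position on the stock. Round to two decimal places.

£90.13

PV(dividends) I = 2.05·e^(−0.0504·12/12) + 2.05·e^(−0.0504·18/12)
I = 1.9492 + 1.9007 = 3.8499
F = (S − I)·e^(rT) = (86.37 − 3.8499) · e^(0.0504·21/12)
= 82.5201 · e^0.088200 = 82.5201 × 1.092207 = £90.13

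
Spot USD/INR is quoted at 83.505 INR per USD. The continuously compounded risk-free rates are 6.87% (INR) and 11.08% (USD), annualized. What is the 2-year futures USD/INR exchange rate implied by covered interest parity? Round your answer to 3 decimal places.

F = S·e^((r_INR − r_USD)T) = 83.505 · e^((0.0687 − 0.1108) × 2)
= 83.505 · e^-0.084200 = 83.505 × 0.919247
F = 76.762 INR per USD

76.762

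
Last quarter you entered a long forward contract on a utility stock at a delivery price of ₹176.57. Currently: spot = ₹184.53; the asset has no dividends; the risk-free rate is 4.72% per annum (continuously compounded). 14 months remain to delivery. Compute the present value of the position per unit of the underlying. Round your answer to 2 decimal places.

₹17.42

Current fair forward for the remaining 14 months: F = S·e^(r·T), r = 0.0472
F = 184.53 · e^(0.0472 × 14/12) = 184.53 × 1.056611 = 194.9764
Value of long forward = (F − K)·e^(−rT) = (194.9764 − 176.57) · e^(−0.0472·14/12)
= 18.4064 × 0.946422 = 17.42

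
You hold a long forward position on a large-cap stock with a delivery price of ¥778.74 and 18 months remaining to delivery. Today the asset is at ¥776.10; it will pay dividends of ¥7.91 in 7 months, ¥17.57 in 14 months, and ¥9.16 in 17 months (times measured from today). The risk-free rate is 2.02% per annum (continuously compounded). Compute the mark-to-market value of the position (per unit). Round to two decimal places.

-¥13.28

PV(remaining dividends) I = 7.91·e^(−0.0202·7/12) + 17.57·e^(−0.0202·14/12) + 9.16·e^(−0.0202·17/12) = 33.8797
Current forward F = (S − I)·e^(rT) = (776.10 − 33.8797)·e^(0.0202·18/12) = 742.2203 × 1.030764 = 765.0540
Value (long) = (F − K)·e^(−rT) = (765.0540 − 778.74) × 0.970154 = -13.2775
Value = -¥13.28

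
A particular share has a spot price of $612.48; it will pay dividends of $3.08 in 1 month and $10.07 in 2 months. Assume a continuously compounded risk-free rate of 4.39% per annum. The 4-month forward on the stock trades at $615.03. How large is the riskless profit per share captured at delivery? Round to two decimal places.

PV(dividends) I = 3.08·e^(−0.0439·1/12) + 10.07·e^(−0.0439·2/12) = 13.0653
Fair forward F* = (S − I)·e^(rT) = (612.48 − 13.0653)·e^0.014633 = 599.4147 × 1.014741 = 608.2507
Market $615.03 > fair 608.2507: forward overpriced → cash-and-carry (borrow at r, buy the stock and collect the dividends, short the forward).
Profit at T = |F_mkt − F*| = |615.03 − 608.2507| = $6.78 per share

$6.78 per share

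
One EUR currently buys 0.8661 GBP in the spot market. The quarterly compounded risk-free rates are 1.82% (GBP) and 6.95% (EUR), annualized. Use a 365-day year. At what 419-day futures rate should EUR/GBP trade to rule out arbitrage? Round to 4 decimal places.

0.8171

By covered interest parity, F = S · (1+r_GBP/4)^(4T) / (1+r_EUR/4)^(4T)
= 0.8661 × 1.021064 / 1.082309 = 0.8661 × 0.943413
F = 0.8171 GBP per EUR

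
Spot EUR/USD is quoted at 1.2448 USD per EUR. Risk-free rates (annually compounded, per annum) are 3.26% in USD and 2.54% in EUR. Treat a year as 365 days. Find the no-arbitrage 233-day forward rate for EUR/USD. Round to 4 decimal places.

1.2504

By covered interest parity, F = S · (1+r_USD)^T / (1+r_EUR)^T
= 1.2448 × 1.020690 / 1.016141 = 1.2448 × 1.004477
F = 1.2504 USD per EUR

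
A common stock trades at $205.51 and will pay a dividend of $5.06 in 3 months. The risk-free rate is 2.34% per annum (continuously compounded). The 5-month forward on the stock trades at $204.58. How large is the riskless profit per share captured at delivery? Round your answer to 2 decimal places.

$2.14 per share

PV(dividends) I = 5.06·e^(−0.0234·3/12) = 5.0305
Fair forward F* = (S − I)·e^(rT) = (205.51 − 5.0305)·e^0.009750 = 200.4795 × 1.009798 = 202.4438
Market $204.58 > fair 202.4438: forward overpriced → cash-and-carry (borrow at r, buy the stock and collect the dividends, short the forward).
Profit at T = |F_mkt − F*| = |204.58 − 202.4438| = $2.14 per share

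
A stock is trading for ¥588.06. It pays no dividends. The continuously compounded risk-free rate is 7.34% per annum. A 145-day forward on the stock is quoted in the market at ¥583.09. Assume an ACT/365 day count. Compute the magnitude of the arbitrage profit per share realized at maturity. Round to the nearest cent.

¥22.37 per share

Fair forward: F* = S·e^(carry·T), with carry = r = 0.0734
F* = 588.06 · e^(0.0734 × 145/365) = 588.06 · e^0.029159 = 588.06 × 1.029588 = ¥605.4595
Market ¥583.09 < fair ¥605.4595: forward underpriced → reverse cash-and-carry (short spot, go long the forward).
At maturity, profit = |F_mkt − F*| = |583.09 − 605.4595| = ¥22.37 per share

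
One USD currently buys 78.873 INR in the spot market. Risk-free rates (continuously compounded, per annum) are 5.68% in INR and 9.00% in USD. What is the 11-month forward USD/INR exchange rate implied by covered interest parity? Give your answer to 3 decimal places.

76.509

F = S·e^((r_INR − r_USD)T) = 78.873 · e^((0.0568 − 0.0900) × 11/12)
= 78.873 · e^-0.030433 = 78.873 × 0.970025
F = 76.509 INR per USD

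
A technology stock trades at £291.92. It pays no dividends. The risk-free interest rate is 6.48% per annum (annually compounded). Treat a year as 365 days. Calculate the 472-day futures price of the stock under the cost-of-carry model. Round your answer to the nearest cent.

F = S · (1+r)^T
= 291.92 × 1.084580
F = £316.61

£316.61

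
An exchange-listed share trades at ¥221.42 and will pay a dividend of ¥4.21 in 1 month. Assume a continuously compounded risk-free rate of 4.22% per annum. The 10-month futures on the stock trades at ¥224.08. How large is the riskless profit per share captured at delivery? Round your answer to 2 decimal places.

¥0.92 per share

PV(dividends) I = 4.21·e^(−0.0422·1/12) = 4.1952
Fair futures F* = (S − I)·e^(rT) = (221.42 − 4.1952)·e^0.035167 = 217.2248 × 1.035793 = 224.9999
Market ¥224.08 < fair 224.9999: forward underpriced → reverse cash-and-carry (short the stock, invest proceeds at r, pay the dividends, go long the forward).
Profit at T = |F_mkt − F*| = |224.08 − 224.9999| = ¥0.92 per share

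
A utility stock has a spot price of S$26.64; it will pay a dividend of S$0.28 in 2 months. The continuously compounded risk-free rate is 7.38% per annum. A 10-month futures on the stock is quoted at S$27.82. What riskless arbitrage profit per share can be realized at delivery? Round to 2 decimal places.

PV(dividends) I = 0.28·e^(−0.0738·2/12) = 0.2766
Fair futures F* = (S − I)·e^(rT) = (26.64 − 0.2766)·e^0.061500 = 26.3634 × 1.063430 = 28.0356
Market S$27.82 < fair 28.0356: forward underpriced → reverse cash-and-carry (short the stock, invest proceeds at r, pay the dividends, go long the forward).
Profit at T = |F_mkt − F*| = |27.82 − 28.0356| = S$0.22 per share

S$0.22 per share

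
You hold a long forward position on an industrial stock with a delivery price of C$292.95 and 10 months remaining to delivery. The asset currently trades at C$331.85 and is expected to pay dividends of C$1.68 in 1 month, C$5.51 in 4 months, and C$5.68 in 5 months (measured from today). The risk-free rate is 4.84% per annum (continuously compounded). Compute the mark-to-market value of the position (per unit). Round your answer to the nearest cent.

C$37.82

PV(remaining dividends) I = 1.68·e^(−0.0484·1/12) + 5.51·e^(−0.0484·4/12) + 5.68·e^(−0.0484·5/12) = 12.6617
Current forward F = (S − I)·e^(rT) = (331.85 − 12.6617)·e^(0.0484·10/12) = 319.1883 × 1.041158 = 332.3255
Value (long) = (F − K)·e^(−rT) = (332.3255 − 292.95) × 0.960469 = 37.8189
Value = C$37.82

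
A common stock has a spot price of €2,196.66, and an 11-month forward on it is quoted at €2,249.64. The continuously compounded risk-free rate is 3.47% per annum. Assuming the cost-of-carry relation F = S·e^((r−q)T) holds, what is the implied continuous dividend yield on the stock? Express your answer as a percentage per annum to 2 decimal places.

From F = S·e^((r−q)T): (r − q) = ln(F/S)/T
ln(2249.64/2196.66) = ln(1.024118) = 0.023832
(r − q) = 0.023832 / (11/12) = 0.025999
q = r − ln(F/S)/T = 0.0347 − 0.025999 = 0.008701
q = 0.87%

0.87%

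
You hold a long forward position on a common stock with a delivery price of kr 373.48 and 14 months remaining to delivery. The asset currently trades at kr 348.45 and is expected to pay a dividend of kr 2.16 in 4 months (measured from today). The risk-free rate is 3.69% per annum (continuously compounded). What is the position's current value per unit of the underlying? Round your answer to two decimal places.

-kr 11.43

PV(remaining dividends) I = 2.16·e^(−0.0369·4/12) = 2.1336
Current forward F = (S − I)·e^(rT) = (348.45 − 2.1336)·e^(0.0369·14/12) = 346.3164 × 1.043990 = 361.5509
Value (long) = (F − K)·e^(−rT) = (361.5509 − 373.48) × 0.957863 = -11.4264
Value = -kr 11.43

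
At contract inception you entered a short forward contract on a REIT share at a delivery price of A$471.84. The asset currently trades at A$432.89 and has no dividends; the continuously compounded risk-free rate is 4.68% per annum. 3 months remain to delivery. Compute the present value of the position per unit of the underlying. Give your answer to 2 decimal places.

Current fair forward for the remaining 3 months: F = S·e^(r·T), r = 0.0468
F = 432.89 · e^(0.0468 × 3/12) = 432.89 × 1.011769 = 437.9847
Value of long forward = (F − K)·e^(−rT) = (437.9847 − 471.84) · e^(−0.0468·3/12)
= -33.8553 × 0.988368 = -33.46
Short position value = −(long value) = A$33.46

A$33.46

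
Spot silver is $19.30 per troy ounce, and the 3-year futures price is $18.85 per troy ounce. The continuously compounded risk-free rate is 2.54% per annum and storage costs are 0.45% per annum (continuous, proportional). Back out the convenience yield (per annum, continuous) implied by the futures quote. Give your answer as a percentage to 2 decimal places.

F = S·e^((r+u−y)T) ⇒ (r+u−y) = ln(F/S)/T
ln(18.85/19.30) = -0.023592; /T ⇒ -0.007864
y = r + u − ln(F/S)/T = 0.0254 + 0.0045 + 0.007864 = 0.037764
y = 3.78%

3.78%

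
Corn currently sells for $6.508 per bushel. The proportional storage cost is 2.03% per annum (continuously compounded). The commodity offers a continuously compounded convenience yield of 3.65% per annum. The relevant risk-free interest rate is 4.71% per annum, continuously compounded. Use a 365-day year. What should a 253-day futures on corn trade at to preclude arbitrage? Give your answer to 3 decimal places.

Net carry = r + u − y = 0.0471 + 0.0203 − 0.0365 = 0.0309
F = S·e^((r+u−y)T) = 6.508 · e^(0.0309 × 253/365) = 6.508 · e^0.021418
= 6.508 × 1.021649 = $6.649 per bushel

$6.649 per bushel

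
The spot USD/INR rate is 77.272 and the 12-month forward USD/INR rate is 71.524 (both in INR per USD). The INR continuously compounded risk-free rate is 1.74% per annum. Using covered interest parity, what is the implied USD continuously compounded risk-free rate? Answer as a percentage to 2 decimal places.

9.47%

F = S·e^((r_INR − r_USD)T) ⇒ r_USD = r_INR − ln(F/S)/T
ln(71.524/77.272) = -0.077299; /(12/12) = -0.077299
r_USD = 0.0174 + 0.077299 = 0.094699
r_USD = 9.47%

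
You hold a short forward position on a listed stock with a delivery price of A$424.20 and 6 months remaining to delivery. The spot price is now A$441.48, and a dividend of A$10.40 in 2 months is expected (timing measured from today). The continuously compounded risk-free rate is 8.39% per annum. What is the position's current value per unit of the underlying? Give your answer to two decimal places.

-A$24.45

PV(remaining dividends) I = 10.40·e^(−0.0839·2/12) = 10.2556
Current forward F = (S − I)·e^(rT) = (441.48 − 10.2556)·e^(0.0839·6/12) = 431.2244 × 1.042842 = 449.6989
Value (long) = (F − K)·e^(−rT) = (449.6989 − 424.20) × 0.958918 = 24.4514
Short position value = −(long value) = -A$24.45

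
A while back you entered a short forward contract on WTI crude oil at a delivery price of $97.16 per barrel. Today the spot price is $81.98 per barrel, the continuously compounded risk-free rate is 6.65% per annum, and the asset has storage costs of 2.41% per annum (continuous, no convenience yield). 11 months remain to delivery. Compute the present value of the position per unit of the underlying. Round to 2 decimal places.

$7.60 per barrel

Current fair forward for the remaining 11 months: F = S·e^((r + u)·T), (r + u) = 0.0665 + 0.0241 = 0.0906
F = 81.98 · e^(0.0906 × 11/12) = 81.98 × 1.086596 = 89.0791
Value of long forward = (F − K)·e^(−rT) = (89.0791 − 97.16) · e^(−0.0665·11/12)
= -8.0809 × 0.940862 = -7.60
Short position value = −(long value) = $7.60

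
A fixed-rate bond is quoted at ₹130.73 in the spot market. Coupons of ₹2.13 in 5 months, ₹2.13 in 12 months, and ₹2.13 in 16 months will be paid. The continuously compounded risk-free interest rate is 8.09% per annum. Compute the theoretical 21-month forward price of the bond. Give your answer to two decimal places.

₹143.77

PV(coupons) I = 2.13·e^(−0.0809·5/12) + 2.13·e^(−0.0809·12/12) + 2.13·e^(−0.0809·16/12)
I = 2.0594 + 1.9645 + 1.9122 = 5.9361
F = (S − I)·e^(rT) = (130.73 − 5.9361) · e^(0.0809·21/12)
= 124.7939 · e^0.141575 = 124.7939 × 1.152087 = ₹143.77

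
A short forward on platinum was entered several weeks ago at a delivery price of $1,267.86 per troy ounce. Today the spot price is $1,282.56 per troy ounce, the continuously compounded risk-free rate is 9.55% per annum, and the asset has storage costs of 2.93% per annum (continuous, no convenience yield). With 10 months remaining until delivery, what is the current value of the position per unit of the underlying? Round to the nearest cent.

Current fair forward for the remaining 10 months: F = S·e^((r + u)·T), (r + u) = 0.0955 + 0.0293 = 0.1248
F = 1282.56 · e^(0.1248 × 10/12) = 1282.56 × 1.10960045 = 1423.1292
Value of long forward = (F − K)·e^(−rT) = (1423.1292 − 1267.86) · e^(−0.0955·10/12)
= 155.2692 × 0.92350106 = 143.39
Short position value = −(long value) = -$143.39

-$143.39 per troy ounce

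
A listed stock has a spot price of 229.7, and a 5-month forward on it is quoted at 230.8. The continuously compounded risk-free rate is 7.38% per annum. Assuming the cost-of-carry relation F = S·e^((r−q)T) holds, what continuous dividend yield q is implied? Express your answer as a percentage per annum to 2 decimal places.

From F = S·e^((r−q)T): (r − q) = ln(F/S)/T
ln(230.8/229.7) = ln(1.004789) = 0.004778
(r − q) = 0.004778 / (5/12) = 0.011467
q = r − ln(F/S)/T = 0.0738 − 0.011467 = 0.062333
q = 6.23%

6.23%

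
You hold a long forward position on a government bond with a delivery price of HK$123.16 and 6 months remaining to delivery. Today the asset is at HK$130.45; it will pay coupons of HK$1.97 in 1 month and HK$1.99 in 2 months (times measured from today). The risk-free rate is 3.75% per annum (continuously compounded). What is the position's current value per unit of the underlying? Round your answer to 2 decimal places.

HK$5.64

PV(remaining coupons) I = 1.97·e^(−0.0375·1/12) + 1.99·e^(−0.0375·2/12) = 3.9415
Current forward F = (S − I)·e^(rT) = (130.45 − 3.9415)·e^(0.0375·6/12) = 126.5085 × 1.018927 = 128.9029
Value (long) = (F − K)·e^(−rT) = (128.9029 − 123.16) × 0.981425 = 5.6362
Value = HK$5.64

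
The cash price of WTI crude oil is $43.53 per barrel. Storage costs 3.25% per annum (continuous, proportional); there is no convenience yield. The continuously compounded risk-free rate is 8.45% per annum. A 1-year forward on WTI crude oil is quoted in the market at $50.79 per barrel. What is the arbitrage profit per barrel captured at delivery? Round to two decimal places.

Fair forward: F* = S·e^(carry·T), with carry = (r + u) = 0.0845 + 0.0325 = 0.1170
F* = 43.53 · e^(0.1170 × 1) = 43.53 · e^0.117000 = 43.53 × 1.124119 = $48.9329
Market $50.79 > fair $48.9329: forward overpriced → cash-and-carry (buy spot, short the forward).
At maturity, profit = |F_mkt − F*| = |50.79 − 48.9329| = $1.86 per barrel

$1.86 per barrel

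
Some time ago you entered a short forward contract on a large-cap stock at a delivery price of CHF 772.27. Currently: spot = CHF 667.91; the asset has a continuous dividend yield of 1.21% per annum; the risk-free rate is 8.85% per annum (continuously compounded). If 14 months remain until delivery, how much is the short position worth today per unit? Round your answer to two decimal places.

CHF 37.96

Current fair forward for the remaining 14 months: F = S·e^((r − q)·T), (r − q) = 0.0885 − 0.0121 = 0.0764
F = 667.91 · e^(0.0764 × 14/12) = 667.91 × 1.093226 = 730.1766
Value of long forward = (F − K)·e^(−rT) = (730.1766 − 772.27) · e^(−0.0885·14/12)
= -42.0934 × 0.901901 = -37.96
Short position value = −(long value) = CHF 37.96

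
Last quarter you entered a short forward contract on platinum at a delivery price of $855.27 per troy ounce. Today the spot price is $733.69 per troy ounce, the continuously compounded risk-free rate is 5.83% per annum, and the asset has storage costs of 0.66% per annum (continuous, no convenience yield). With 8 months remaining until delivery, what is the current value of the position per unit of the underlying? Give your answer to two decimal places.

Current fair forward for the remaining 8 months: F = S·e^((r + u)·T), (r + u) = 0.0583 + 0.0066 = 0.0649
F = 733.69 · e^(0.0649 × 8/12) = 733.69 × 1.044216 = 766.1308
Value of long forward = (F − K)·e^(−rT) = (766.1308 − 855.27) · e^(−0.0583·8/12)
= -89.1392 × 0.961879 = -85.74
Short position value = −(long value) = $85.74

$85.74 per troy ounce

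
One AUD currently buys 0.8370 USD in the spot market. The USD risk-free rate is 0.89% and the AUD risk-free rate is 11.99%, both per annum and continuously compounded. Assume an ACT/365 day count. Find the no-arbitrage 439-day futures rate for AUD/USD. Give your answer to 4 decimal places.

0.7324

F = S·e^((r_USD − r_AUD)T) = 0.8370 · e^((0.0089 − 0.1199) × 439/365)
= 0.8370 · e^-0.133504 = 0.8370 × 0.875024
F = 0.7324 USD per AUD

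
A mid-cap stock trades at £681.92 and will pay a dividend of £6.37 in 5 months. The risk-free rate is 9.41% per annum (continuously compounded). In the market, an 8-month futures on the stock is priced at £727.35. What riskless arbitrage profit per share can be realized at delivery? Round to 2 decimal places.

PV(dividends) I = 6.37·e^(−0.0941·5/12) = 6.1251
Fair futures F* = (S − I)·e^(rT) = (681.92 − 6.1251)·e^0.062733 = 675.7949 × 1.064743 = 719.5479
Market £727.35 > fair 719.5479: forward overpriced → cash-and-carry (borrow at r, buy the stock and collect the dividends, short the forward).
Profit at T = |F_mkt − F*| = |727.35 − 719.5479| = £7.80 per share

£7.80 per share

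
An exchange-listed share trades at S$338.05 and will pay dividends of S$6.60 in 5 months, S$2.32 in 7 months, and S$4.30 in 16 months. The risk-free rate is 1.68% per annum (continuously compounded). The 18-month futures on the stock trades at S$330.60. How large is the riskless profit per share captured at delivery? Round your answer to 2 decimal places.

S$2.69 per share

PV(dividends) I = 6.60·e^(−0.0168·5/12) + 2.32·e^(−0.0168·7/12) + 4.30·e^(−0.0168·16/12) = 13.0561
Fair futures F* = (S − I)·e^(rT) = (338.05 − 13.0561)·e^0.025200 = 324.9939 × 1.025520 = 333.2877
Market S$330.60 < fair 333.2877: forward underpriced → reverse cash-and-carry (short the stock, invest proceeds at r, pay the dividends, go long the forward).
Profit at T = |F_mkt − F*| = |330.60 − 333.2877| = S$2.69 per share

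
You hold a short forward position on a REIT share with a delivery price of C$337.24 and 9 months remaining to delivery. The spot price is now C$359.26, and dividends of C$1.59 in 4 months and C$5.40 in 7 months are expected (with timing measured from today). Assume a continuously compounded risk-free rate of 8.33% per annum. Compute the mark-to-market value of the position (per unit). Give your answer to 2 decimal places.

PV(remaining dividends) I = 1.59·e^(−0.0833·4/12) + 5.40·e^(−0.0833·7/12) = 6.6903
Current forward F = (S − I)·e^(rT) = (359.26 − 6.6903)·e^(0.0833·9/12) = 352.5697 × 1.064468 = 375.2992
Value (long) = (F − K)·e^(−rT) = (375.2992 − 337.24) × 0.939437 = 35.7542
Short position value = −(long value) = -C$35.75

-C$35.75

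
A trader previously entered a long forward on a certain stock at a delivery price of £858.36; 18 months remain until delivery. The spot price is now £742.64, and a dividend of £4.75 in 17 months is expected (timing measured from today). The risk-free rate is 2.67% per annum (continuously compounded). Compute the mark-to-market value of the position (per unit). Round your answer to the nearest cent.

PV(remaining dividends) I = 4.75·e^(−0.0267·17/12) = 4.5737
Current forward F = (S − I)·e^(rT) = (742.64 − 4.5737)·e^(0.0267·18/12) = 738.0663 × 1.040863 = 768.2259
Value (long) = (F − K)·e^(−rT) = (768.2259 − 858.36) × 0.960741 = -86.5955
Value = -£86.60

-£86.60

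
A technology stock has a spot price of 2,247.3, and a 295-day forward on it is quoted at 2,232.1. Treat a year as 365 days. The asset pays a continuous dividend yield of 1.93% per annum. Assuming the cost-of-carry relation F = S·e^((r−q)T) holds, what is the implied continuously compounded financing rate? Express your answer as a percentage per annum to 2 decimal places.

1.09%

From F = S·e^((r−q)T): (r − q) = ln(F/S)/T
ln(2232.1/2247.3) = ln(0.993236) = -0.006787
(r − q) = -0.006787 / (295/365) = -0.008397
r = ln(F/S)/T + q = -0.008397 + 0.0193 = 0.010903
r = 1.09%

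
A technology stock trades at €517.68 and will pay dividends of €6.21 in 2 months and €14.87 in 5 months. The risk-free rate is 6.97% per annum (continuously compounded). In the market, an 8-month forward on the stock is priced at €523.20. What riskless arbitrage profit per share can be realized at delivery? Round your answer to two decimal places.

€2.46 per share

PV(dividends) I = 6.21·e^(−0.0697·2/12) + 14.87·e^(−0.0697·5/12) = 20.5826
Fair forward F* = (S − I)·e^(rT) = (517.68 − 20.5826)·e^0.046467 = 497.0974 × 1.047564 = 520.7413
Market €523.20 > fair 520.7413: forward overpriced → cash-and-carry (borrow at r, buy the stock and collect the dividends, short the forward).
Profit at T = |F_mkt − F*| = |523.20 − 520.7413| = €2.46 per share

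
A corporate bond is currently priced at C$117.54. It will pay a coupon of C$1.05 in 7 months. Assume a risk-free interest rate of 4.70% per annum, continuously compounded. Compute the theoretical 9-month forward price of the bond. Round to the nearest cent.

PV(coupons) I = 1.05·e^(−0.0470·7/12)
I = 1.0216
F = (S − I)·e^(rT) = (117.54 − 1.0216) · e^(0.0470·9/12)
= 116.5184 · e^0.035250 = 116.5184 × 1.035879 = C$120.70

C$120.70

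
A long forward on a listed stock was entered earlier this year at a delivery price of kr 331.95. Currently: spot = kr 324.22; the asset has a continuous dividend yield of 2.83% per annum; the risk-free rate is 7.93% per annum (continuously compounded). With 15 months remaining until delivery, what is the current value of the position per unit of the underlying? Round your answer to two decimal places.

kr 12.33

Current fair forward for the remaining 15 months: F = S·e^((r − q)·T), (r − q) = 0.0793 − 0.0283 = 0.0510
F = 324.22 · e^(0.0510 × 15/12) = 324.22 × 1.065826 = 345.5621
Value of long forward = (F − K)·e^(−rT) = (345.5621 − 331.95) · e^(−0.0793·15/12)
= 13.6121 × 0.905629 = 12.33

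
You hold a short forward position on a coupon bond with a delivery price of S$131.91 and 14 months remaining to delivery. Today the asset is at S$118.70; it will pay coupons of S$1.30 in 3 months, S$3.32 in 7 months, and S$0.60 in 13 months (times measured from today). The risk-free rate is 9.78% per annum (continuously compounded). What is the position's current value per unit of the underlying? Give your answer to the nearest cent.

PV(remaining coupons) I = 1.30·e^(−0.0978·3/12) + 3.32·e^(−0.0978·7/12) + 0.60·e^(−0.0978·13/12) = 4.9442
Current forward F = (S − I)·e^(rT) = (118.70 − 4.9442)·e^(0.0978·14/12) = 113.7558 × 1.120864 = 127.5048
Value (long) = (F − K)·e^(−rT) = (127.5048 − 131.91) × 0.892169 = -3.9302
Short position value = −(long value) = S$3.93

S$3.93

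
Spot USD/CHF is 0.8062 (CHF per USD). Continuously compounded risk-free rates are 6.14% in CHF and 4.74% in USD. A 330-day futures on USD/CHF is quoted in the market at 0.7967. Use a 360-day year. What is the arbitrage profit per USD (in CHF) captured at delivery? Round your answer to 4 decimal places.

Fair futures: F* = S·e^(carry·T), with carry = (r_CHF − r_USD) = 0.0614 − 0.0474 = 0.0140
F* = 0.8062 · e^(0.0140 × 330/360) = 0.8062 · e^0.012833 = 0.8062 × 1.012916 = 0.8166
Market 0.7967 < fair 0.8166: forward underpriced → reverse cash-and-carry (short spot, go long the forward).
At maturity, profit = |F_mkt − F*| = |0.7967 − 0.8166| = 0.0199 per USD (in CHF)

0.0199 per USD (in CHF)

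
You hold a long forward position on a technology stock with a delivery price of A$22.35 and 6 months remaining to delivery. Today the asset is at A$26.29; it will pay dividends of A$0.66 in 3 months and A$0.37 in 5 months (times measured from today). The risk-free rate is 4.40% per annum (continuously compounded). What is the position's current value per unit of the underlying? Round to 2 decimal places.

A$3.41

PV(remaining dividends) I = 0.66·e^(−0.0440·3/12) + 0.37·e^(−0.0440·5/12) = 1.0161
Current forward F = (S − I)·e^(rT) = (26.29 − 1.0161)·e^(0.0440·6/12) = 25.2739 × 1.022244 = 25.8361
Value (long) = (F − K)·e^(−rT) = (25.8361 − 22.35) × 0.978240 = 3.4102
Value = A$3.41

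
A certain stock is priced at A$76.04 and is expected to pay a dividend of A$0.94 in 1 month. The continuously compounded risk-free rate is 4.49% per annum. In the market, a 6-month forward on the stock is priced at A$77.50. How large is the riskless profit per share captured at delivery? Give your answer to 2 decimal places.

PV(dividends) I = 0.94·e^(−0.0449·1/12) = 0.9365
Fair forward F* = (S − I)·e^(rT) = (76.04 − 0.9365)·e^0.022450 = 75.1035 × 1.022704 = 76.8086
Market A$77.50 > fair 76.8086: forward overpriced → cash-and-carry (borrow at r, buy the stock and collect the dividends, short the forward).
Profit at T = |F_mkt − F*| = |77.50 − 76.8086| = A$0.69 per share

A$0.69 per share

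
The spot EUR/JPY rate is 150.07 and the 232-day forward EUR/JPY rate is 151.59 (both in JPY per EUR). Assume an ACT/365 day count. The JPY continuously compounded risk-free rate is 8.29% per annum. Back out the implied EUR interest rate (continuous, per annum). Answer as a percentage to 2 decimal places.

6.70%

F = S·e^((r_JPY − r_EUR)T) ⇒ r_EUR = r_JPY − ln(F/S)/T
ln(151.59/150.07) = 0.010078; /(232/365) = 0.015855
r_EUR = 0.0829 − 0.015855 = 0.067045
r_EUR = 6.70%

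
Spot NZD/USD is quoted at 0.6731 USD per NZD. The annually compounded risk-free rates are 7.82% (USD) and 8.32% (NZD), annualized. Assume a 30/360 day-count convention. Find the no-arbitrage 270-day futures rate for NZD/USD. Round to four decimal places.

By covered interest parity, F = S · (1+r_USD)^T / (1+r_NZD)^T
= 0.6731 × 1.058095 / 1.061773 = 0.6731 × 0.996536
F = 0.6708 USD per NZD

0.6708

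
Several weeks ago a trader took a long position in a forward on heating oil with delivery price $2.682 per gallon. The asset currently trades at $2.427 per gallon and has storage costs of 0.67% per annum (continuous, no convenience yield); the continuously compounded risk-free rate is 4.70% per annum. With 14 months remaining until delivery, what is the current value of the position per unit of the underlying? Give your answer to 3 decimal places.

Current fair forward for the remaining 14 months: F = S·e^((r + u)·T), (r + u) = 0.0470 + 0.0067 = 0.0537
F = 2.427 · e^(0.0537 × 14/12) = 2.427 × 1.064654 = 2.5839
Value of long forward = (F − K)·e^(−rT) = (2.5839 − 2.682) · e^(−0.0470·14/12)
= -0.0981 × 0.946643 = -0.093

-$0.093 per gallon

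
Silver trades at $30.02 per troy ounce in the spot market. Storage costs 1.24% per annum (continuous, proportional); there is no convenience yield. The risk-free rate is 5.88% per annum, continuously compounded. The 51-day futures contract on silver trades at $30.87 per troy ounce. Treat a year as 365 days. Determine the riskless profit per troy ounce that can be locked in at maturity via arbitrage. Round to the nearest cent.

$0.55 per troy ounce

Fair futures: F* = S·e^(carry·T), with carry = (r + u) = 0.0588 + 0.0124 = 0.0712
F* = 30.02 · e^(0.0712 × 51/365) = 30.02 · e^0.009948 = 30.02 × 1.009998 = $30.3201
Market $30.87 > fair $30.3201: forward overpriced → cash-and-carry (buy spot, short the forward).
At maturity, profit = |F_mkt − F*| = |30.87 − 30.3201| = $0.55 per troy ounce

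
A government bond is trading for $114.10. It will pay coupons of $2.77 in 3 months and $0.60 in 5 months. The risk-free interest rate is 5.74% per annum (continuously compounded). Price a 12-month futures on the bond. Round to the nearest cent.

$117.33

PV(coupons) I = 2.77·e^(−0.0574·3/12) + 0.60·e^(−0.0574·5/12)
I = 2.7305 + 0.5858 = 3.3163
F = (S − I)·e^(rT) = (114.10 − 3.3163) · e^(0.0574·12/12)
= 110.7837 · e^0.057400 = 110.7837 × 1.059079 = $117.33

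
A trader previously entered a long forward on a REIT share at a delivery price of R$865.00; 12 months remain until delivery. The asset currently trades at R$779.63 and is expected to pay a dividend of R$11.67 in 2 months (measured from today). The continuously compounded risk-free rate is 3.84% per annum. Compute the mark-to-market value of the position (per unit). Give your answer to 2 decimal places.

PV(remaining dividends) I = 11.67·e^(−0.0384·2/12) = 11.5956
Current forward F = (S − I)·e^(rT) = (779.63 − 11.5956)·e^(0.0384·12/12) = 768.0344 × 1.039147 = 798.1006
Value (long) = (F − K)·e^(−rT) = (798.1006 − 865.00) × 0.962328 = -64.3792
Value = -R$64.38

-R$64.38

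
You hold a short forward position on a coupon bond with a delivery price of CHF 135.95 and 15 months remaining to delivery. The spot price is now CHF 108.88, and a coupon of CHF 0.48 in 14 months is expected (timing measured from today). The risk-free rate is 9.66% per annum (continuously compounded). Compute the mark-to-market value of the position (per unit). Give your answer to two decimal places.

CHF 12.04

PV(remaining coupons) I = 0.48·e^(−0.0966·14/12) = 0.4288
Current forward F = (S − I)·e^(rT) = (108.88 − 0.4288)·e^(0.0966·15/12) = 108.4512 × 1.128343 = 122.3702
Value (long) = (F − K)·e^(−rT) = (122.3702 − 135.95) × 0.886255 = -12.0352
Short position value = −(long value) = CHF 12.04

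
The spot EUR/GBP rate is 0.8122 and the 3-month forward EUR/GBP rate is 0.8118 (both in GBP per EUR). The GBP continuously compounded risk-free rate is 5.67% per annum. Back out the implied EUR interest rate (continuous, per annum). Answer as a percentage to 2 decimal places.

5.87%

F = S·e^((r_GBP − r_EUR)T) ⇒ r_EUR = r_GBP − ln(F/S)/T
ln(0.8118/0.8122) = -0.000493; /(3/12) = -0.001972
r_EUR = 0.0567 + 0.001972 = 0.058672
r_EUR = 5.87%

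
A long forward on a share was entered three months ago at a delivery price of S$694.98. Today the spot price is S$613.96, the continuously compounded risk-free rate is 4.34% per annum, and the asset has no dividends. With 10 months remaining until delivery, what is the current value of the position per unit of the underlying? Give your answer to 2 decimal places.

Current fair forward for the remaining 10 months: F = S·e^(r·T), r = 0.0434
F = 613.96 · e^(0.0434 × 10/12) = 613.96 × 1.036829 = 636.5715
Value of long forward = (F − K)·e^(−rT) = (636.5715 − 694.98) · e^(−0.0434·10/12)
= -58.4085 × 0.964480 = -56.33

-S$56.33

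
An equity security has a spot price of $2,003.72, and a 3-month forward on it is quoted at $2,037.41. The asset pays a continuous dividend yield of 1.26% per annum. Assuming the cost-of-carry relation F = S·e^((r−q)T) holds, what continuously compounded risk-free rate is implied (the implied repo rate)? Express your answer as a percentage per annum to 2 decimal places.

From F = S·e^((r−q)T): (r − q) = ln(F/S)/T
ln(2037.41/2003.72) = ln(1.016814) = 0.016674
(r − q) = 0.016674 / (3/12) = 0.066696
r = ln(F/S)/T + q = 0.066696 + 0.0126 = 0.079296
r = 7.93%

7.93%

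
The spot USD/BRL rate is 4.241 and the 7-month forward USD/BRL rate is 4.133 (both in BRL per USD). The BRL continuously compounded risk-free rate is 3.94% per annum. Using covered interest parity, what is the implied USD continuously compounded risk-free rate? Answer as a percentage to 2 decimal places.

F = S·e^((r_BRL − r_USD)T) ⇒ r_USD = r_BRL − ln(F/S)/T
ln(4.133/4.241) = -0.025796; /(7/12) = -0.044222
r_USD = 0.0394 + 0.044222 = 0.083622
r_USD = 8.36%

8.36%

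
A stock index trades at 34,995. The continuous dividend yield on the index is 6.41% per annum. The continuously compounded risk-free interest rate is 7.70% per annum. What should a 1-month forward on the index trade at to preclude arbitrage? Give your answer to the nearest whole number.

35,033

F = S·e^((r − q)T) = 34995 · e^((0.0770 − 0.0641) × 1/12)
= 34995 · e^0.001075 = 34995 × 1.001076
F = 35,033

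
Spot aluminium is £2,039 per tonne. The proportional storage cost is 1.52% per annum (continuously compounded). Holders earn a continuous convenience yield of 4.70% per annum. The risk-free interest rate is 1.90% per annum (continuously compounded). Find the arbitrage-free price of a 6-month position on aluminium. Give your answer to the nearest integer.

£2,026 per tonne

Net carry = r + u − y = 0.0190 + 0.0152 − 0.0470 = -0.0128
F = S·e^((r+u−y)T) = 2039 · e^(-0.0128 × 6/12) = 2039 · e^-0.006400
= 2039 × 0.993620 = £2,026 per tonne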